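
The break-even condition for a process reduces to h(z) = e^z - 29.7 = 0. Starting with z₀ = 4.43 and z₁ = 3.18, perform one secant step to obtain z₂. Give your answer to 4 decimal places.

h(4.43) = 54.231417, h(3.18) = -5.653246
z₂ = 3.180000 − (-5.653246)·(3.180000 − 4.430000) / (-5.653246 − 54.231417) = 3.180000 − (7.066558)/(-59.884663) = 3.298003

3.2980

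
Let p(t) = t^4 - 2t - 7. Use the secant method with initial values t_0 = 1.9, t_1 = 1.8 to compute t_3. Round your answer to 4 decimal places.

p(1.9) = 2.232100, p(1.8) = -0.102400
t_2 = 1.800000 − (-0.102400)·(1.800000 − 1.900000) / (-0.102400 − 2.232100) = 1.800000 − (0.010240)/(-2.334500) = 1.804386
p(1.804386) = -0.008473
t_3 = 1.804386 − (-0.008473)·(1.804386 − 1.800000) / (-0.008473 − (-0.102400)) = 1.804386 − (-0.000037)/(0.093927) = 1.804782

1.8048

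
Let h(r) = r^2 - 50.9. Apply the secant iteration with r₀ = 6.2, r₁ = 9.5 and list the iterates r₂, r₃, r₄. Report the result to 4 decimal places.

6.9936, 7.1142, 7.1346

h(6.2) = -12.460000, h(9.5) = 39.350000
r₂ = 9.500000 − 39.350000·(9.500000 − 6.200000) / (39.350000 − (-12.460000)) = 9.500000 − (129.855000)/(51.810000) = 6.993631
h(6.993631) = -1.989131
r₃ = 6.993631 − (-1.989131)·(6.993631 − 9.500000) / (-1.989131 − 39.350000) = 6.993631 − (4.985498)/(-41.339131) = 7.114231
h(7.114231) = -0.287724
r₄ = 7.114231 − (-0.287724)·(7.114231 − 6.993631) / (-0.287724 − (-1.989131)) = 7.114231 − (-0.034699)/(1.701408) = 7.134625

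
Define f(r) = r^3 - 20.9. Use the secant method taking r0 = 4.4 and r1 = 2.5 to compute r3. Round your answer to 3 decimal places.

2.766

f(4.4) = 64.28400, f(2.5) = -5.27500
r2 = 2.50000 − (-5.27500)·(2.50000 − 4.40000) / (-5.27500 − 64.28400) = 2.50000 − (10.02250)/(-69.55900) = 2.64409
f(2.64409) = -2.41468
r3 = 2.64409 − (-2.41468)·(2.64409 − 2.50000) / (-2.41468 − (-5.27500)) = 2.64409 − (-0.34792)/(2.86032) = 2.76572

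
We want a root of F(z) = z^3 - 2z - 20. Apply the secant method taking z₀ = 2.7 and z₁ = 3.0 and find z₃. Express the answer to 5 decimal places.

2.95935

F(2.7) = -5.7170000, F(3.0) = 1.0000000
z₂ = 3.0000000 − 1.0000000·(3.0000000 − 2.7000000) / (1.0000000 − (-5.7170000)) = 3.0000000 − (0.3000000)/(6.7170000) = 2.9553372
F(2.9553372) = -0.0987061
z₃ = 2.9553372 − (-0.0987061)·(2.9553372 − 3.0000000) / (-0.0987061 − 1.0000000) = 2.9553372 − (0.0044085)/(-1.0987061) = 2.9593496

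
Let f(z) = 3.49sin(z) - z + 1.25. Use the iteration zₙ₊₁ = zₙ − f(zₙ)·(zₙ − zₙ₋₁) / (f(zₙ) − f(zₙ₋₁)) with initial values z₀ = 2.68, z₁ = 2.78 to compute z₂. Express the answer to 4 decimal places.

2.7096

f(2.68) = 0.124358, f(2.78) = -0.295362
z₂ = 2.780000 − (-0.295362)·(2.780000 − 2.680000) / (-0.295362 − 0.124358) = 2.780000 − (-0.029536)/(-0.419720) = 2.709629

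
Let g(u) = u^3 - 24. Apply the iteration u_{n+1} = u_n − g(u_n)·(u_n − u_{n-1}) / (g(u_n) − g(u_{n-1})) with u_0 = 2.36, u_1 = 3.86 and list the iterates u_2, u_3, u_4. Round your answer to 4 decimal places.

g(2.36) = -10.855744, g(3.86) = 33.512456
u_2 = 3.860000 − 33.512456·(3.860000 − 2.360000) / (33.512456 − (-10.855744)) = 3.860000 − (50.268684)/(44.368200) = 2.727011
g(2.727011) = -3.720341
u_3 = 2.727011 − (-3.720341)·(2.727011 − 3.860000) / (-3.720341 − 33.512456) = 2.727011 − (4.215105)/(-37.232797) = 2.840220
g(2.840220) = -1.088362
u_4 = 2.840220 − (-1.088362)·(2.840220 − 2.727011) / (-1.088362 − (-3.720341)) = 2.840220 − (-0.123213)/(2.631979) = 2.887034

2.7270, 2.8402, 2.8870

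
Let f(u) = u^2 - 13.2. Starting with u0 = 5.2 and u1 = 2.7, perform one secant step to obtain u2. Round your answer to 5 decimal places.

3.44810

f(5.2) = 13.8400000, f(2.7) = -5.9100000
u2 = 2.7000000 − (-5.9100000)·(2.7000000 − 5.2000000) / (-5.9100000 − 13.8400000) = 2.7000000 − (14.7750000)/(-19.7500000) = 3.4481013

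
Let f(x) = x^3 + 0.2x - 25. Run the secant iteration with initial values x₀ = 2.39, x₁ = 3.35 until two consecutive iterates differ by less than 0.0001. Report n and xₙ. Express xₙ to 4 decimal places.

n = 6, xₙ = 2.9012

f(2.39) = -10.870081, f(3.35) = 13.265375
x₂ = 3.350000 − 13.265375·(0.960000)/(24.135456) = 2.822363;  |Δ| = 0.527637
f(2.822363) = -1.953338
x₃ = 2.822363 − (-1.953338)·(-0.527637)/(-15.218713) = 2.890086;  |Δ| = 0.067723
f(2.890086) = -0.282265
x₄ = 2.890086 − (-0.282265)·(0.067723)/(1.671073) = 2.901525;  |Δ| = 0.011439
f(2.901525) = 0.007800
x₅ = 2.901525 − 0.007800·(0.011439)/(0.290065) = 2.901217;  |Δ| = 0.000308
f(2.901217) = -0.000030
x₆ = 2.901217 − (-0.000030)·(-0.000308)/(-0.007830) = 2.901219;  |Δ| = 0.000001
|x₆ − x₅| = 0.000001 < 0.0001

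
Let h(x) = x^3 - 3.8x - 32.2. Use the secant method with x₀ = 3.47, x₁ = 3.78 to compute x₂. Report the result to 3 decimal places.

3.571

h(3.47) = -3.60408, h(3.78) = 7.44615
x₂ = 3.78000 − 7.44615·(3.78000 − 3.47000) / (7.44615 − (-3.60408)) = 3.78000 − (2.30831)/(11.05023) = 3.57111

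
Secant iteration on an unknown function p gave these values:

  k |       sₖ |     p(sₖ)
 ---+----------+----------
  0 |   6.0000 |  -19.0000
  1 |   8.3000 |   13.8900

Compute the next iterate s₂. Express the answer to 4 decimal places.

s₂ = 8.3000 − 13.8900·(8.3000 − 6.0000) / (13.8900 − (-19.0000))
   = 8.3000 − (31.947000)/(32.890000) = 7.328671

7.3287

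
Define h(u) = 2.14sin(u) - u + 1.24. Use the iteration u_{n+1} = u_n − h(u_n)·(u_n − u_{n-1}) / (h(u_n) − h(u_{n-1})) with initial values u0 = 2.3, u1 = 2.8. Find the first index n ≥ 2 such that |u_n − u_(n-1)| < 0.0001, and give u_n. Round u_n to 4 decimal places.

n = 5, u_n = 2.5076

h(2.3) = 0.535809, h(2.8) = -0.843125
u2 = 2.800000 − (-0.843125)·(0.500000)/(-1.378935) = 2.494284;  |Δ| = 0.305716
h(2.494284) = 0.036226
u3 = 2.494284 − 0.036226·(-0.305716)/(0.879351) = 2.506878;  |Δ| = 0.012594
h(2.506878) = 0.002030
u4 = 2.506878 − 0.002030·(0.012594)/(-0.034196) = 2.507626;  |Δ| = 0.000748
h(2.507626) = -0.000006
u5 = 2.507626 − (-0.000006)·(0.000748)/(-0.002036) = 2.507623;  |Δ| = 0.000002
|u5 − u4| = 0.000002 < 0.0001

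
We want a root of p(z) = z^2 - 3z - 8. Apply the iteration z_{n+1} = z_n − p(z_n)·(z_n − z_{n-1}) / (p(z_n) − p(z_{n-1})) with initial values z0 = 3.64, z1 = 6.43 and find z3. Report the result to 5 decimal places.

p(3.64) = -5.6704000, p(6.43) = 14.0549000
z2 = 6.4300000 − 14.0549000·(6.4300000 − 3.6400000) / (14.0549000 − (-5.6704000)) = 6.4300000 − (39.2131710)/(19.7253000) = 4.4420368
p(4.4420368) = -1.5944196
z3 = 4.4420368 − (-1.5944196)·(4.4420368 − 6.4300000) / (-1.5944196 − 14.0549000) = 4.4420368 − (3.1696476)/(-15.6493196) = 4.6445790

4.64458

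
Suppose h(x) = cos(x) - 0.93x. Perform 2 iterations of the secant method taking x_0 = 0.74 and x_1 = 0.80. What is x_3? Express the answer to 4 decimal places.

h(0.74) = 0.050269, h(0.80) = -0.047293
x_2 = 0.800000 − (-0.047293)·(0.800000 − 0.740000) / (-0.047293 − 0.050269) = 0.800000 − (-0.002838)/(-0.097562) = 0.770915
h(0.770915) = 0.000323
x_3 = 0.770915 − 0.000323·(0.770915 − 0.800000) / (0.000323 − (-0.047293)) = 0.770915 − (-0.000009)/(0.047616) = 0.771112

0.7711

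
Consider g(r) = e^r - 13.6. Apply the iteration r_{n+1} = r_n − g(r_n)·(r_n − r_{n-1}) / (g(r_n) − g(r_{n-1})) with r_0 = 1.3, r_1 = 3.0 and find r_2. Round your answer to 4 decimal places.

2.3284

g(1.3) = -9.930703, g(3.0) = 6.485537
r_2 = 3.000000 − 6.485537·(3.000000 − 1.300000) / (6.485537 − (-9.930703)) = 3.000000 − (11.025413)/(16.416240) = 2.328384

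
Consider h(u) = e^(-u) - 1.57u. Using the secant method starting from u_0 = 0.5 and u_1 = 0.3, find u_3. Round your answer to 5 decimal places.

h(0.5) = -0.1784693, h(0.3) = 0.2698182
u_2 = 0.3000000 − 0.2698182·(0.3000000 − 0.5000000) / (0.2698182 − (-0.1784693)) = 0.3000000 − (-0.0539636)/(0.4482876) = 0.4203773
h(0.4203773) = -0.0031934
u_3 = 0.4203773 − (-0.0031934)·(0.4203773 − 0.3000000) / (-0.0031934 − 0.2698182) = 0.4203773 − (-0.0003844)/(-0.2730116) = 0.4189693

0.41897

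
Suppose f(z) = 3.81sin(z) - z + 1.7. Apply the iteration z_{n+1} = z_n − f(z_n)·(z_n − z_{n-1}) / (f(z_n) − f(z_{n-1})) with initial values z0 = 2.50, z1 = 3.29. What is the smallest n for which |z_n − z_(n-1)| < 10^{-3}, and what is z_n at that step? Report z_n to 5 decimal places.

n = 4, z_n = 2.83822

f(2.50) = 1.4801789, f(3.29) = -2.1533587
z2 = 3.2900000 − (-2.1533587)·(0.7900000)/(-3.6335376) = 2.8218190;  |Δ| = 0.4681810
f(2.8218190) = 0.0758611
z3 = 2.8218190 − 0.0758611·(-0.4681810)/(2.2292198) = 2.8377513;  |Δ| = 0.0159324
f(2.8377513) = 0.0021541
z4 = 2.8377513 − 0.0021541·(0.0159324)/(-0.0737070) = 2.8382170;  |Δ| = 0.0004656
|z4 − z3| = 0.0004656 < 10^{-3}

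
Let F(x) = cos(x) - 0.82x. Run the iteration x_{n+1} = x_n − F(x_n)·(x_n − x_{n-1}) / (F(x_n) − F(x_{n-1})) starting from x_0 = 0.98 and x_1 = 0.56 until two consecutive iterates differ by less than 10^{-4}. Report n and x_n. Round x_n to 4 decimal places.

F(0.98) = -0.246577, F(0.56) = 0.388055
x_2 = 0.560000 − 0.388055·(-0.420000)/(0.634633) = 0.816815;  |Δ| = 0.256815
F(0.816815) = 0.014758
x_3 = 0.816815 − 0.014758·(0.256815)/(-0.373297) = 0.826968;  |Δ| = 0.010153
F(0.826968) = -0.001004
x_4 = 0.826968 − (-0.001004)·(0.010153)/(-0.015762) = 0.826321;  |Δ| = 0.000647
F(0.826321) = 0.000002
x_5 = 0.826321 − 0.000002·(-0.000647)/(0.001006) = 0.826323;  |Δ| = 0.000001
|x_5 − x_4| = 0.000001 < 10^{-4}

n = 5, x_n = 0.8263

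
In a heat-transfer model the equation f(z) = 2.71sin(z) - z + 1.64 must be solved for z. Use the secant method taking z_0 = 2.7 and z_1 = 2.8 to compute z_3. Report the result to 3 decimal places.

2.728

f(2.7) = 0.09820, f(2.8) = -0.25218
z_2 = 2.80000 − (-0.25218)·(2.80000 − 2.70000) / (-0.25218 − 0.09820) = 2.80000 − (-0.02522)/(-0.35038) = 2.72803
f(2.72803) = 0.00106
z_3 = 2.72803 − 0.00106·(2.72803 − 2.80000) / (0.00106 − (-0.25218)) = 2.72803 − (-0.00008)/(0.25324) = 2.72833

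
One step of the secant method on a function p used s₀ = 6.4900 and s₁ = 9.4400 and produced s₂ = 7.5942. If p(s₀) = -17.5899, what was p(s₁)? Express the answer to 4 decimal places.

The secant line through (6.4900, -17.5899) and (9.4400, p(s₁)) crosses zero at s₂ = 7.5942.
So (6.4900, -17.5899), (9.4400, p(s₁)), (7.5942, 0) are collinear:
p(s₁) = -17.5899 · (9.4400 − 7.5942) / (6.4900 − 7.5942) = -17.5899 · (1.845800)/(-1.104200) = 29.403584

29.4036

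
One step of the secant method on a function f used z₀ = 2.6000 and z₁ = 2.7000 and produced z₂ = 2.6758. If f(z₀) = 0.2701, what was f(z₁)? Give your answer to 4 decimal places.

-0.0862

The secant line through (2.6000, 0.2701) and (2.7000, f(z₁)) crosses zero at z₂ = 2.6758.
So (2.6000, 0.2701), (2.7000, f(z₁)), (2.6758, 0) are collinear:
f(z₁) = 0.2701 · (2.7000 − 2.6758) / (2.6000 − 2.6758) = 0.2701 · (0.024200)/(-0.075800) = -0.086232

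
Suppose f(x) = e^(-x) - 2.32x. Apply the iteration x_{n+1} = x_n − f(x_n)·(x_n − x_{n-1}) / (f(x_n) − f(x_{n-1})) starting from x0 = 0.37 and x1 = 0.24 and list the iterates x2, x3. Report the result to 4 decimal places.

0.3152, 0.3147

f(0.37) = -0.167666, f(0.24) = 0.229828
x2 = 0.240000 − 0.229828·(0.240000 − 0.370000) / (0.229828 − (-0.167666)) = 0.240000 − (-0.029878)/(0.397494) = 0.315165
f(0.315165) = -0.001514
x3 = 0.315165 − (-0.001514)·(0.315165 − 0.240000) / (-0.001514 − 0.229828) = 0.315165 − (-0.000114)/(-0.231342) = 0.314673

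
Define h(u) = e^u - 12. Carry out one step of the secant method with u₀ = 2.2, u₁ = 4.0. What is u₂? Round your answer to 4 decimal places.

2.3175

h(2.2) = -2.974987, h(4.0) = 42.598150
u₂ = 4.000000 − 42.598150·(4.000000 − 2.200000) / (42.598150 − (-2.974987)) = 4.000000 − (76.676670)/(45.573137) = 2.317503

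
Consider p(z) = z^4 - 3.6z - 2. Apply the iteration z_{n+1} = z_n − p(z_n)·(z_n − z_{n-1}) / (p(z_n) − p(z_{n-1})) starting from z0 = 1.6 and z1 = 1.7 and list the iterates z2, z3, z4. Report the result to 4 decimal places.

p(1.6) = -1.206400, p(1.7) = 0.232100
z2 = 1.700000 − 0.232100·(1.700000 − 1.600000) / (0.232100 − (-1.206400)) = 1.700000 − (0.023210)/(1.438500) = 1.683865
p(1.683865) = -0.022411
z3 = 1.683865 − (-0.022411)·(1.683865 − 1.700000) / (-0.022411 − 0.232100) = 1.683865 − (0.000362)/(-0.254511) = 1.685286
p(1.685286) = -0.000358
z4 = 1.685286 − (-0.000358)·(1.685286 − 1.683865) / (-0.000358 − (-0.022411)) = 1.685286 − (-0.000001)/(0.022053) = 1.685309

1.6839, 1.6853, 1.6853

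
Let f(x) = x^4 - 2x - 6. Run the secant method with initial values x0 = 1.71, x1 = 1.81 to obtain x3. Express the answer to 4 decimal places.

1.7561

f(1.71) = -0.869639, f(1.81) = 1.112831
x2 = 1.810000 − 1.112831·(1.810000 − 1.710000) / (1.112831 − (-0.869639)) = 1.810000 − (0.111283)/(1.982470) = 1.753866
f(1.753866) = -0.045665
x3 = 1.753866 − (-0.045665)·(1.753866 − 1.810000) / (-0.045665 − 1.112831) = 1.753866 − (0.002563)/(-1.158496) = 1.756079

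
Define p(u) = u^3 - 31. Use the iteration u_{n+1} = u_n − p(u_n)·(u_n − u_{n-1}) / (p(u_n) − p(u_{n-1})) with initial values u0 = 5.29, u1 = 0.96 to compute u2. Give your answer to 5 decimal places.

1.84616

p(5.29) = 117.0358890, p(0.96) = -30.1152640
u2 = 0.9600000 − (-30.1152640)·(0.9600000 − 5.2900000) / (-30.1152640 − 117.0358890) = 0.9600000 − (130.3990931)/(-147.1511530) = 1.8461575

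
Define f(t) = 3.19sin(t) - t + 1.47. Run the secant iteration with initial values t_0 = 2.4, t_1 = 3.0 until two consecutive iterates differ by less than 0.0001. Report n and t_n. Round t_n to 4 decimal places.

f(2.4) = 1.224728, f(3.0) = -1.079827
t_2 = 3.000000 − (-1.079827)·(0.600000)/(-2.304555) = 2.718863;  |Δ| = 0.281137
f(2.718863) = 0.059840
t_3 = 2.718863 − 0.059840·(-0.281137)/(1.139667) = 2.733624;  |Δ| = 0.014762
f(2.733624) = 0.001993
t_4 = 2.733624 − 0.001993·(0.014762)/(-0.057847) = 2.734133;  |Δ| = 0.000509
f(2.734133) = -0.000005
t_5 = 2.734133 − (-0.000005)·(0.000509)/(-0.001998) = 2.734132;  |Δ| = 0.000001
|t_5 − t_4| = 0.000001 < 0.0001

n = 5, t_n = 2.7341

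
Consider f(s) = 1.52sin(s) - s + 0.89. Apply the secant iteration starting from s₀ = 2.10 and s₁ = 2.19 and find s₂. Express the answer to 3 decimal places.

f(2.10) = 0.10208, f(2.19) = -0.06220
s₂ = 2.19000 − (-0.06220)·(2.19000 − 2.10000) / (-0.06220 − 0.10208) = 2.19000 − (-0.00560)/(-0.16428) = 2.15592

2.156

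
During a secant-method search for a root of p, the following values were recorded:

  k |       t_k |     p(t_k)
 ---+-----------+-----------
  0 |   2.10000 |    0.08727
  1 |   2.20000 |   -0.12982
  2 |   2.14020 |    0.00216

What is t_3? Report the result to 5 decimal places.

2.14118

t_3 = 2.14020 − 0.00216·(2.14020 − 2.20000) / (0.00216 − (-0.12982))
   = 2.14020 − (-0.0001292)/(0.1319800) = 2.1411787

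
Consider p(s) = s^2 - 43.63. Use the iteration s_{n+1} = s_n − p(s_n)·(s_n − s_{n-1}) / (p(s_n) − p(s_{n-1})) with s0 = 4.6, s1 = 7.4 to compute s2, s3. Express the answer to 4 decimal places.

6.4725, 6.5977

p(4.6) = -22.470000, p(7.4) = 11.130000
s2 = 7.400000 − 11.130000·(7.400000 − 4.600000) / (11.130000 − (-22.470000)) = 7.400000 − (31.164000)/(33.600000) = 6.472500
p(6.472500) = -1.736744
s3 = 6.472500 − (-1.736744)·(6.472500 − 7.400000) / (-1.736744 − 11.130000) = 6.472500 − (1.610830)/(-12.866744) = 6.597693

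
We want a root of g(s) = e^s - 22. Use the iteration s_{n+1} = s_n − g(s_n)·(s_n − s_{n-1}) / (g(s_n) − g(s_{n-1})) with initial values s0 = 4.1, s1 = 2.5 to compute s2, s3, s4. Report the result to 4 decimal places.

2.8262, 3.1816, 3.0787

g(4.1) = 38.340288, g(2.5) = -9.817506
s2 = 2.500000 − (-9.817506)·(2.500000 − 4.100000) / (-9.817506 − 38.340288) = 2.500000 − (15.708010)/(-48.157794) = 2.826178
g(2.826178) = -5.119182
s3 = 2.826178 − (-5.119182)·(2.826178 − 2.500000) / (-5.119182 − (-9.817506)) = 2.826178 − (-1.669764)/(4.698324) = 3.181574
g(3.181574) = 2.084625
s4 = 3.181574 − 2.084625·(3.181574 − 2.826178) / (2.084625 − (-5.119182)) = 3.181574 − (0.740867)/(7.203807) = 3.078730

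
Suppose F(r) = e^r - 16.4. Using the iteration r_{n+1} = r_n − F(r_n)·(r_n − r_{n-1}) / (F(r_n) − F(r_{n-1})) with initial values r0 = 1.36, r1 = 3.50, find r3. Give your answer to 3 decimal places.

2.625

F(1.36) = -12.50381, F(3.50) = 16.71545
r2 = 3.50000 − 16.71545·(3.50000 − 1.36000) / (16.71545 − (-12.50381)) = 3.50000 − (35.77107)/(29.21926) = 2.27577
F(2.27577) = -6.66458
r3 = 2.27577 − (-6.66458)·(2.27577 − 3.50000) / (-6.66458 − 16.71545) = 2.27577 − (8.15897)/(-23.38003) = 2.62474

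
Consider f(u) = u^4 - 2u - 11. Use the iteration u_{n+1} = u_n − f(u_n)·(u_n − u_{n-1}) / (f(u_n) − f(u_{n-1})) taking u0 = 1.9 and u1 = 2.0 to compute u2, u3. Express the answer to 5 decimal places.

f(1.9) = -1.7679000, f(2.0) = 1.0000000
u2 = 2.0000000 − 1.0000000·(2.0000000 − 1.9000000) / (1.0000000 − (-1.7679000)) = 2.0000000 − (0.1000000)/(2.7679000) = 1.9638715
f(1.9638715) = -0.0529033
u3 = 1.9638715 − (-0.0529033)·(1.9638715 − 2.0000000) / (-0.0529033 − 1.0000000) = 1.9638715 − (0.0019113)/(-1.0529033) = 1.9656868

1.96387, 1.96569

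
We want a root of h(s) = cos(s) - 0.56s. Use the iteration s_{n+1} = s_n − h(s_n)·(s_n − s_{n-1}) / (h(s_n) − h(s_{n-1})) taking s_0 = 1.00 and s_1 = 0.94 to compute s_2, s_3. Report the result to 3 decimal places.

h(1.00) = -0.01970, h(0.94) = 0.06339
s_2 = 0.94000 − 0.06339·(0.94000 − 1.00000) / (0.06339 − (-0.01970)) = 0.94000 − (-0.00380)/(0.08309) = 0.98578
h(0.98578) = 0.00018
s_3 = 0.98578 − 0.00018·(0.98578 − 0.94000) / (0.00018 − 0.06339) = 0.98578 − (0.00001)/(-0.06321) = 0.98591

0.986, 0.986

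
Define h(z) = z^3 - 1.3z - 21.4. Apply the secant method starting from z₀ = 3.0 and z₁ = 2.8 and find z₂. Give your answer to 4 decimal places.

2.9290

h(3.0) = 1.700000, h(2.8) = -3.088000
z₂ = 2.800000 − (-3.088000)·(2.800000 − 3.000000) / (-3.088000 − 1.700000) = 2.800000 − (0.617600)/(-4.788000) = 2.928989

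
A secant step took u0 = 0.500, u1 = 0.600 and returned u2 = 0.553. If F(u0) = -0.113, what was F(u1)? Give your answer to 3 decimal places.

The secant line through (0.500, -0.113) and (0.600, F(u1)) crosses zero at u2 = 0.553.
So (0.500, -0.113), (0.600, F(u1)), (0.553, 0) are collinear:
F(u1) = -0.113 · (0.600 − 0.553) / (0.500 − 0.553) = -0.113 · (0.04700)/(-0.05300) = 0.10021

0.100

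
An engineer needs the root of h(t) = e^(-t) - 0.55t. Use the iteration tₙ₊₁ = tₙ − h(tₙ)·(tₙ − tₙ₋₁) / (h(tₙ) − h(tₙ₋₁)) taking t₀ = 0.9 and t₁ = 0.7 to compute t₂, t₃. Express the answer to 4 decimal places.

0.8116, 0.8094

h(0.9) = -0.088430, h(0.7) = 0.111585
t₂ = 0.700000 − 0.111585·(0.700000 − 0.900000) / (0.111585 − (-0.088430)) = 0.700000 − (-0.022317)/(0.200016) = 0.811577
h(0.811577) = -0.002210
t₃ = 0.811577 − (-0.002210)·(0.811577 − 0.700000) / (-0.002210 − 0.111585) = 0.811577 − (-0.000247)/(-0.113795) = 0.809410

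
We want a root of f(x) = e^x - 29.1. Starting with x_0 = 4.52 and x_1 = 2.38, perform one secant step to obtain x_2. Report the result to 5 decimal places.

f(4.52) = 62.7355980, f(2.38) = -18.2950971
x_2 = 2.3800000 − (-18.2950971)·(2.3800000 − 4.5200000) / (-18.2950971 − 62.7355980) = 2.3800000 − (39.1515079)/(-81.0306951) = 2.8631689

2.86317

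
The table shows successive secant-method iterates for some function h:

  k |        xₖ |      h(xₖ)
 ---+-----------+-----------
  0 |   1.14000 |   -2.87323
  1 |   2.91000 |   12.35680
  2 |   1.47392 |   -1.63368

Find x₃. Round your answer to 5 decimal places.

x₃ = 1.47392 − (-1.63368)·(1.47392 − 2.91000) / (-1.63368 − 12.35680)
   = 1.47392 − (2.3460952)/(-13.9904800) = 1.6416123

1.64161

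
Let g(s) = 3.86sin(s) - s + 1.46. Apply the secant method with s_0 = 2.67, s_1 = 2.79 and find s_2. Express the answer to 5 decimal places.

g(2.67) = 0.5436199, g(2.79) = -0.0006412
s_2 = 2.7900000 − (-0.0006412)·(2.7900000 − 2.6700000) / (-0.0006412 − 0.5436199) = 2.7900000 − (-0.0000769)/(-0.5442611) = 2.7898586

2.78986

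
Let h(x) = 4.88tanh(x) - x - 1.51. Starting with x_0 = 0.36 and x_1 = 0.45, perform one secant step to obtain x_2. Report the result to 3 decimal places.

0.419

h(0.36) = -0.18536, h(0.45) = 0.09887
x_2 = 0.45000 − 0.09887·(0.45000 − 0.36000) / (0.09887 − (-0.18536)) = 0.45000 − (0.00890)/(0.28422) = 0.41869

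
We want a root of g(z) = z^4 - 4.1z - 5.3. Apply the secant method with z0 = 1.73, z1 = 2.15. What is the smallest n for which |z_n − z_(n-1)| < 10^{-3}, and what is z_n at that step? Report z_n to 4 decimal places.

g(1.73) = -3.435550, g(2.15) = 7.252506
z2 = 2.150000 − 7.252506·(0.420000)/(10.688056) = 1.865004;  |Δ| = 0.284996
g(1.865004) = -0.848362
z3 = 1.865004 − (-0.848362)·(-0.284996)/(-8.100869) = 1.894850;  |Δ| = 0.029846
g(1.894850) = -0.177502
z4 = 1.894850 − (-0.177502)·(0.029846)/(0.670860) = 1.902747;  |Δ| = 0.007897
g(1.902747) = 0.006372
z5 = 1.902747 − 0.006372·(0.007897)/(0.183874) = 1.902474;  |Δ| = 0.000274
|z5 − z4| = 0.000274 < 10^{-3}

n = 5, z_n = 1.9025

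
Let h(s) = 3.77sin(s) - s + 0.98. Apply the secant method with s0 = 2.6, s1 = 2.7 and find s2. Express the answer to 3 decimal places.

h(2.6) = 0.32344, h(2.7) = -0.10878
s2 = 2.70000 − (-0.10878)·(2.70000 − 2.60000) / (-0.10878 − 0.32344) = 2.70000 − (-0.01088)/(-0.43222) = 2.67483

2.675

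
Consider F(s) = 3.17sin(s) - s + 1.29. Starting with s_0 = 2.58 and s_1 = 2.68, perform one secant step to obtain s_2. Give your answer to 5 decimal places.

F(2.58) = 0.3981357, F(2.68) = 0.0218376
s_2 = 2.6800000 − 0.0218376·(2.6800000 − 2.5800000) / (0.0218376 − 0.3981357) = 2.6800000 − (0.0021838)/(-0.3762980) = 2.6858033

2.68580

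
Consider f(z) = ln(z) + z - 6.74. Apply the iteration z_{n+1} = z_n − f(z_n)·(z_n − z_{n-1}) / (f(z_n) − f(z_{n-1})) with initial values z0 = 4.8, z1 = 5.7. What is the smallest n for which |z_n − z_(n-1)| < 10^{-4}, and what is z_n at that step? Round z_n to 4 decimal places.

n = 4, z_n = 5.1090

f(4.8) = -0.371384, f(5.7) = 0.700466
z2 = 5.700000 − 0.700466·(0.900000)/(1.071850) = 5.111840;  |Δ| = 0.588160
f(5.111840) = 0.003399
z3 = 5.111840 − 0.003399·(-0.588160)/(-0.697067) = 5.108972;  |Δ| = 0.002868
f(5.108972) = -0.000030
z4 = 5.108972 − (-0.000030)·(-0.002868)/(-0.003429) = 5.108997;  |Δ| = 0.000025
|z4 − z3| = 0.000025 < 10^{-4}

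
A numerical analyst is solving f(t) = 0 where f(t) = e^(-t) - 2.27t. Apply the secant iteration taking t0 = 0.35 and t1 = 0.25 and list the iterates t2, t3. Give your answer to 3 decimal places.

f(0.35) = -0.08981, f(0.25) = 0.21130
t2 = 0.25000 − 0.21130·(0.25000 − 0.35000) / (0.21130 − (-0.08981)) = 0.25000 − (-0.02113)/(0.30111) = 0.32017
f(0.32017) = -0.00077
t3 = 0.32017 − (-0.00077)·(0.32017 − 0.25000) / (-0.00077 − 0.21130) = 0.32017 − (-0.00005)/(-0.21207) = 0.31992

0.320, 0.320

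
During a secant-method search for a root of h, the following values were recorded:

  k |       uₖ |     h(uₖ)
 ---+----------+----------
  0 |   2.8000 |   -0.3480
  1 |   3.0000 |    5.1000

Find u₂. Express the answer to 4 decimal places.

u₂ = 3.0000 − 5.1000·(3.0000 − 2.8000) / (5.1000 − (-0.3480))
   = 3.0000 − (1.020000)/(5.448000) = 2.812775

2.8128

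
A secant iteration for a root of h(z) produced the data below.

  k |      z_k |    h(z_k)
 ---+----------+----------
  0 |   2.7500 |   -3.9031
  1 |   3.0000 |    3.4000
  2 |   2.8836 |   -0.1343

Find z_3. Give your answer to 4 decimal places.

2.8880

z_3 = 2.8836 − (-0.1343)·(2.8836 − 3.0000) / (-0.1343 − 3.4000)
   = 2.8836 − (0.015633)/(-3.534300) = 2.888023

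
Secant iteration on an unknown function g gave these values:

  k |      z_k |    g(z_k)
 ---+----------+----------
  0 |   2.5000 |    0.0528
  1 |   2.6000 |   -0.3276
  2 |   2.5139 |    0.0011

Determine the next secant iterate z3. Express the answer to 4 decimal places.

z3 = 2.5139 − 0.0011·(2.5139 − 2.6000) / (0.0011 − (-0.3276))
   = 2.5139 − (-0.000095)/(0.328700) = 2.514188

2.5142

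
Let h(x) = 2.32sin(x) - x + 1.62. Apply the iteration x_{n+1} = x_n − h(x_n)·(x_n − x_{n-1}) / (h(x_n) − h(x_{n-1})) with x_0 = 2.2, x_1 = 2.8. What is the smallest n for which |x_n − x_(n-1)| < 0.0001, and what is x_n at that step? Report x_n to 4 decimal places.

h(2.2) = 1.295712, h(2.8) = -0.402827
x_2 = 2.800000 − (-0.402827)·(0.600000)/(-1.698539) = 2.657703;  |Δ| = 0.142297
h(2.657703) = 0.041620
x_3 = 2.657703 − 0.041620·(-0.142297)/(0.444447) = 2.671029;  |Δ| = 0.013325
h(2.671029) = 0.000834
x_4 = 2.671029 − 0.000834·(0.013325)/(-0.040786) = 2.671301;  |Δ| = 0.000273
h(2.671301) = -0.000002
x_5 = 2.671301 − (-0.000002)·(0.000273)/(-0.000836) = 2.671300;  |Δ| = 0.000001
|x_5 − x_4| = 0.000001 < 0.0001

n = 5, x_n = 2.6713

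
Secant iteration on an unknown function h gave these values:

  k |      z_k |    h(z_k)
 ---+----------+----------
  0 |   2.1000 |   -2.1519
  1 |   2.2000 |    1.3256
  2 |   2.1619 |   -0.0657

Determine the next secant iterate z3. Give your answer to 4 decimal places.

2.1637

z3 = 2.1619 − (-0.0657)·(2.1619 − 2.2000) / (-0.0657 − 1.3256)
   = 2.1619 − (0.002503)/(-1.391300) = 2.163699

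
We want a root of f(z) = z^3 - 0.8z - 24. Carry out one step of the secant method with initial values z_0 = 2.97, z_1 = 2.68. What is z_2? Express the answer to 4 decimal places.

2.9777

f(2.97) = -0.177927, f(2.68) = -6.895168
z_2 = 2.680000 − (-6.895168)·(2.680000 − 2.970000) / (-6.895168 − (-0.177927)) = 2.680000 − (1.999599)/(-6.717241) = 2.977682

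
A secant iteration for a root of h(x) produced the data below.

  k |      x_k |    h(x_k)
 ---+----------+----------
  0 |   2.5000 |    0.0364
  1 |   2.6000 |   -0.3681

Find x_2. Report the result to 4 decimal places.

x_2 = 2.6000 − (-0.3681)·(2.6000 − 2.5000) / (-0.3681 − 0.0364)
   = 2.6000 − (-0.036810)/(-0.404500) = 2.508999

2.5090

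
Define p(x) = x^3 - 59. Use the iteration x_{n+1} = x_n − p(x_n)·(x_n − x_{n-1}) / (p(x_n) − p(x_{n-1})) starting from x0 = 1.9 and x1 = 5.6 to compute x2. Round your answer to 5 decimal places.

3.04319

p(1.9) = -52.1410000, p(5.6) = 116.6160000
x2 = 5.6000000 − 116.6160000·(5.6000000 − 1.9000000) / (116.6160000 − (-52.1410000)) = 5.6000000 − (431.4792000)/(168.7570000) = 3.0431923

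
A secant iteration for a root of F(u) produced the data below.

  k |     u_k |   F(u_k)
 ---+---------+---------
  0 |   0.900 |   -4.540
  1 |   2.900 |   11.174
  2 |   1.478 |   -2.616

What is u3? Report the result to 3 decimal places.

1.748

u3 = 1.478 − (-2.616)·(1.478 − 2.900) / (-2.616 − 11.174)
   = 1.478 − (3.71995)/(-13.79000) = 1.74776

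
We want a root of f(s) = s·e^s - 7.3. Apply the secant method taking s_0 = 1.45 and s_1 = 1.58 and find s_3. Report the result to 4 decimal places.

f(1.45) = -1.118484, f(1.58) = 0.370830
s_2 = 1.580000 − 0.370830·(1.580000 − 1.450000) / (0.370830 − (-1.118484)) = 1.580000 − (0.048208)/(1.489314) = 1.547631
f(1.547631) = -0.025639
s_3 = 1.547631 − (-0.025639)·(1.547631 − 1.580000) / (-0.025639 − 0.370830) = 1.547631 − (0.000830)/(-0.396469) = 1.549724

1.5497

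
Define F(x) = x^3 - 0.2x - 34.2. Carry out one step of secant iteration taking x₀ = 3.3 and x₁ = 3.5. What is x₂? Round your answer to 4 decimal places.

3.2688

F(3.3) = 1.077000, F(3.5) = 7.975000
x₂ = 3.500000 − 7.975000·(3.500000 − 3.300000) / (7.975000 − 1.077000) = 3.500000 − (1.595000)/(6.898000) = 3.268774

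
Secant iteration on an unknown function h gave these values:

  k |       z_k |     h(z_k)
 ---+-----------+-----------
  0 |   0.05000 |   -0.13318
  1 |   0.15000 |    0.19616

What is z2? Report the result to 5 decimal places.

z2 = 0.15000 − 0.19616·(0.15000 − 0.05000) / (0.19616 − (-0.13318))
   = 0.15000 − (0.0196160)/(0.3293400) = 0.0904385

0.09044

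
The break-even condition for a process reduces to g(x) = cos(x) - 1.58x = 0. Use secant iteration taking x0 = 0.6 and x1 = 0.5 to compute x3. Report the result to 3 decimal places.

0.542

g(0.6) = -0.12266, g(0.5) = 0.08758
x2 = 0.50000 − 0.08758·(0.50000 − 0.60000) / (0.08758 − (-0.12266)) = 0.50000 − (-0.00876)/(0.21025) = 0.54166
g(0.54166) = 0.00104
x3 = 0.54166 − 0.00104·(0.54166 − 0.50000) / (0.00104 − 0.08758) = 0.54166 − (0.00004)/(-0.08655) = 0.54216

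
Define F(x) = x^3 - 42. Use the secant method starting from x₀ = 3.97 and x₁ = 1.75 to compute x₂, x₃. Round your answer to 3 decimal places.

F(3.97) = 20.57077, F(1.75) = -36.64062
x₂ = 1.75000 − (-36.64062)·(1.75000 − 3.97000) / (-36.64062 − 20.57077) = 1.75000 − (81.34219)/(-57.21140) = 3.17178
F(3.17178) = -10.09121
x₃ = 3.17178 − (-10.09121)·(3.17178 − 1.75000) / (-10.09121 − (-36.64062)) = 3.17178 − (-14.34751)/(26.54942) = 3.71219

3.172, 3.712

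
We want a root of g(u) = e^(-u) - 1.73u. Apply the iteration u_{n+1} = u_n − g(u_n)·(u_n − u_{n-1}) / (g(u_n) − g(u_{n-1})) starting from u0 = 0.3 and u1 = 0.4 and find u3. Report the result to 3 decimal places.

0.391

g(0.3) = 0.22182, g(0.4) = -0.02168
u2 = 0.40000 − (-0.02168)·(0.40000 − 0.30000) / (-0.02168 − 0.22182) = 0.40000 − (-0.00217)/(-0.24350) = 0.39110
g(0.39110) = -0.00028
u3 = 0.39110 − (-0.00028)·(0.39110 − 0.40000) / (-0.00028 − (-0.02168)) = 0.39110 − (0.00000)/(0.02140) = 0.39098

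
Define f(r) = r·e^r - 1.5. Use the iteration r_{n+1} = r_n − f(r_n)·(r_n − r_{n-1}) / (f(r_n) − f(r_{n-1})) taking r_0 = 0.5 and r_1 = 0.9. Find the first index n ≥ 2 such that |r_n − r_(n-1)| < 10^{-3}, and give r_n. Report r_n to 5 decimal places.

f(0.5) = -0.6756394, f(0.9) = 0.7136428
r_2 = 0.9000000 − 0.7136428·(0.4000000)/(1.3892822) = 0.6945291;  |Δ| = 0.2054709
f(0.6945291) = -0.1090211
r_3 = 0.6945291 − (-0.1090211)·(-0.2054709)/(-0.8226639) = 0.7217585;  |Δ| = 0.0272294
f(0.7217585) = -0.0145856
r_4 = 0.7217585 − (-0.0145856)·(0.0272294)/(0.0944354) = 0.7259641;  |Δ| = 0.0042056
f(0.7259641) = 0.0003664
r_5 = 0.7259641 − 0.0003664·(0.0042056)/(0.0149521) = 0.7258610;  |Δ| = 0.0001031
|r_5 − r_4| = 0.0001031 < 10^{-3}

n = 5, r_n = 0.72586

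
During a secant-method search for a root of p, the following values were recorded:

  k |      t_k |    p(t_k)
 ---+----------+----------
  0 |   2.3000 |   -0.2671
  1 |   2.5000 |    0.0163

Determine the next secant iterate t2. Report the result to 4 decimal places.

t2 = 2.5000 − 0.0163·(2.5000 − 2.3000) / (0.0163 − (-0.2671))
   = 2.5000 − (0.003260)/(0.283400) = 2.488497

2.4885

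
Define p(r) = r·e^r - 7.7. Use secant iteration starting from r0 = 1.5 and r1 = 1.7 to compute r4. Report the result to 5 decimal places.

p(1.5) = -0.9774664, p(1.7) = 1.6057106
r2 = 1.7000000 − 1.6057106·(1.7000000 − 1.5000000) / (1.6057106 − (-0.9774664)) = 1.7000000 − (0.3211421)/(2.5831770) = 1.5756794
p(1.5756794) = -0.0831268
r3 = 1.5756794 − (-0.0831268)·(1.5756794 − 1.7000000) / (-0.0831268 − 1.6057106) = 1.5756794 − (0.0103344)/(-1.6888374) = 1.5817986
p(1.5817986) = -0.0066125
r4 = 1.5817986 − (-0.0066125)·(1.5817986 − 1.5756794) / (-0.0066125 − (-0.0831268)) = 1.5817986 − (-0.0000405)/(0.0765143) = 1.5823275

1.58233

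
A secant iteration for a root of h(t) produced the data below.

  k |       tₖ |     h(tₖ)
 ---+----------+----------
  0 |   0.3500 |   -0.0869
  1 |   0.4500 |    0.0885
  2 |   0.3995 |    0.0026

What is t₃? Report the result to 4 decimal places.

0.3980

t₃ = 0.3995 − 0.0026·(0.3995 − 0.4500) / (0.0026 − 0.0885)
   = 0.3995 − (-0.000131)/(-0.085900) = 0.397971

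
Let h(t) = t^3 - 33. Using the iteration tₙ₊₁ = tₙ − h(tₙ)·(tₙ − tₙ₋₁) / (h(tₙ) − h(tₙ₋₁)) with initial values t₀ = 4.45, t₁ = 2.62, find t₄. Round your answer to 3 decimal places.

h(4.45) = 55.12113, h(2.62) = -15.01527
t₂ = 2.62000 − (-15.01527)·(2.62000 − 4.45000) / (-15.01527 − 55.12113) = 2.62000 − (27.47795)/(-70.13640) = 3.01178
h(3.01178) = -5.68072
t₃ = 3.01178 − (-5.68072)·(3.01178 − 2.62000) / (-5.68072 − (-15.01527)) = 3.01178 − (-2.22559)/(9.33455) = 3.25020
h(3.25020) = 1.33457
t₄ = 3.25020 − 1.33457·(3.25020 − 3.01178) / (1.33457 − (-5.68072)) = 3.25020 − (0.31819)/(7.01530) = 3.20485

3.205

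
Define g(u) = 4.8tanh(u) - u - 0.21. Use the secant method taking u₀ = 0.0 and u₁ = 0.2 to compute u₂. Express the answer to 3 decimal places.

g(0.0) = -0.21000, g(0.2) = 0.53740
u₂ = 0.20000 − 0.53740·(0.20000 − 0.00000) / (0.53740 − (-0.21000)) = 0.20000 − (0.10748)/(0.74740) = 0.05619

0.056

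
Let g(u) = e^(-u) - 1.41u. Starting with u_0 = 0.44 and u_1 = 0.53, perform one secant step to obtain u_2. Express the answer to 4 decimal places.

g(0.44) = 0.023636, g(0.53) = -0.158695
u_2 = 0.530000 − (-0.158695)·(0.530000 − 0.440000) / (-0.158695 − 0.023636) = 0.530000 − (-0.014283)/(-0.182331) = 0.451667

0.4517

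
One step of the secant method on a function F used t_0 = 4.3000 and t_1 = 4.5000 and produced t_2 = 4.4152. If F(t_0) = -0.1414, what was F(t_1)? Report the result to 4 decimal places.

The secant line through (4.3000, -0.1414) and (4.5000, F(t_1)) crosses zero at t_2 = 4.4152.
So (4.3000, -0.1414), (4.5000, F(t_1)), (4.4152, 0) are collinear:
F(t_1) = -0.1414 · (4.5000 − 4.4152) / (4.3000 − 4.4152) = -0.1414 · (0.084800)/(-0.115200) = 0.104086

0.1041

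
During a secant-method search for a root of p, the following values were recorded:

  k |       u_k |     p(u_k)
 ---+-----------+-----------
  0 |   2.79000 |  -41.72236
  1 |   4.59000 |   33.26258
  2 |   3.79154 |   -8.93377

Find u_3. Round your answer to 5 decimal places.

3.96059

u_3 = 3.79154 − (-8.93377)·(3.79154 − 4.59000) / (-8.93377 − 33.26258)
   = 3.79154 − (7.1332580)/(-42.1963500) = 3.9605892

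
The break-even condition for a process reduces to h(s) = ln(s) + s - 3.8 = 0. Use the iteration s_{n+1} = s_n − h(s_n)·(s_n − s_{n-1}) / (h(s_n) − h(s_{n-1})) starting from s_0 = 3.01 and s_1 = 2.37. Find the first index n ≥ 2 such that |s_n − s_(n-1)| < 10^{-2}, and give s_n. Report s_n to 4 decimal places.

h(3.01) = 0.311940, h(2.37) = -0.567110
s_2 = 2.370000 − (-0.567110)·(-0.640000)/(-0.879050) = 2.782889;  |Δ| = 0.412889
h(2.782889) = 0.006379
s_3 = 2.782889 − 0.006379·(0.412889)/(0.573489) = 2.778297;  |Δ| = 0.004593
|s_3 − s_2| = 0.004593 < 10^{-2}

n = 3, s_n = 2.7783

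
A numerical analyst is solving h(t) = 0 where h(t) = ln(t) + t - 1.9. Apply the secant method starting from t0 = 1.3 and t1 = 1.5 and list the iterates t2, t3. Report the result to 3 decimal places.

1.497, 1.497

h(1.3) = -0.33764, h(1.5) = 0.00547
t2 = 1.50000 − 0.00547·(1.50000 − 1.30000) / (0.00547 − (-0.33764)) = 1.50000 − (0.00109)/(0.34310) = 1.49681
h(1.49681) = 0.00015
t3 = 1.49681 − 0.00015·(1.49681 − 1.50000) / (0.00015 − 0.00547) = 1.49681 − (0.00000)/(-0.00531) = 1.49672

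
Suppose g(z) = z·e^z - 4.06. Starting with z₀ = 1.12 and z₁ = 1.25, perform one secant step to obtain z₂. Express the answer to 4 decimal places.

g(1.12) = -0.627363, g(1.25) = 0.302929
z₂ = 1.250000 − 0.302929·(1.250000 − 1.120000) / (0.302929 − (-0.627363)) = 1.250000 − (0.039381)/(0.930292) = 1.207668

1.2077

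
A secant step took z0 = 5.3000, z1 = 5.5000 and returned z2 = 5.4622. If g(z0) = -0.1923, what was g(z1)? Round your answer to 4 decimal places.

0.0448

The secant line through (5.3000, -0.1923) and (5.5000, g(z1)) crosses zero at z2 = 5.4622.
So (5.3000, -0.1923), (5.5000, g(z1)), (5.4622, 0) are collinear:
g(z1) = -0.1923 · (5.5000 − 5.4622) / (5.3000 − 5.4622) = -0.1923 · (0.037800)/(-0.162200) = 0.044815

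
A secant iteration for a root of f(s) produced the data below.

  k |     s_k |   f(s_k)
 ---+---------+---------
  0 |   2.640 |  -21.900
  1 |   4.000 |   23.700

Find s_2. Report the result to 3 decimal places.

3.293

s_2 = 4.000 − 23.700·(4.000 − 2.640) / (23.700 − (-21.900))
   = 4.000 − (32.23200)/(45.60000) = 3.29316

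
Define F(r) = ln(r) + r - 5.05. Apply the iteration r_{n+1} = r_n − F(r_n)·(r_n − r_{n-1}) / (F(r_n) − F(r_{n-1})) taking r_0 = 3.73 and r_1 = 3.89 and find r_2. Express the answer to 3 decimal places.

F(3.73) = -0.00359, F(3.89) = 0.19841
r_2 = 3.89000 − 0.19841·(3.89000 − 3.73000) / (0.19841 − (-0.00359)) = 3.89000 − (0.03175)/(0.20200) = 3.73284

3.733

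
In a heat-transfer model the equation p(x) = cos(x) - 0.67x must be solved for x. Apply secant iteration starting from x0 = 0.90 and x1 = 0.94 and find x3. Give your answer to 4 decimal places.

p(0.90) = 0.018610, p(0.94) = -0.040012
x2 = 0.940000 − (-0.040012)·(0.940000 − 0.900000) / (-0.040012 − 0.018610) = 0.940000 − (-0.001600)/(-0.058622) = 0.912698
p(0.912698) = 0.000105
x3 = 0.912698 − 0.000105·(0.912698 − 0.940000) / (0.000105 − (-0.040012)) = 0.912698 − (-0.000003)/(0.040117) = 0.912770

0.9128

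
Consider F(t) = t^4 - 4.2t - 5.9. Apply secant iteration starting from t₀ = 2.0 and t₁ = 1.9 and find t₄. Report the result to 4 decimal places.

F(2.0) = 1.700000, F(1.9) = -0.847900
t₂ = 1.900000 − (-0.847900)·(1.900000 − 2.000000) / (-0.847900 − 1.700000) = 1.900000 − (0.084790)/(-2.547900) = 1.933278
F(1.933278) = -0.050375
t₃ = 1.933278 − (-0.050375)·(1.933278 − 1.900000) / (-0.050375 − (-0.847900)) = 1.933278 − (-0.001676)/(0.797525) = 1.935380
F(1.935380) = 0.001650
t₄ = 1.935380 − 0.001650·(1.935380 − 1.933278) / (0.001650 − (-0.050375)) = 1.935380 − (0.000003)/(0.052025) = 1.935314

1.9353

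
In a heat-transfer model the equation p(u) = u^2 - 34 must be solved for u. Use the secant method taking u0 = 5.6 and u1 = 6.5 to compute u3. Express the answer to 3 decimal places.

p(5.6) = -2.64000, p(6.5) = 8.25000
u2 = 6.50000 − 8.25000·(6.50000 − 5.60000) / (8.25000 − (-2.64000)) = 6.50000 − (7.42500)/(10.89000) = 5.81818
p(5.81818) = -0.14876
u3 = 5.81818 − (-0.14876)·(5.81818 − 6.50000) / (-0.14876 − 8.25000) = 5.81818 − (0.10143)/(-8.39876) = 5.83026

5.830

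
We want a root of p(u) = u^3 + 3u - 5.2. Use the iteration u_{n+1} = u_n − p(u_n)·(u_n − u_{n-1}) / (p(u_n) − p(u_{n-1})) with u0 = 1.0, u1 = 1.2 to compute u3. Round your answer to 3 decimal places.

p(1.0) = -1.20000, p(1.2) = 0.12800
u2 = 1.20000 − 0.12800·(1.20000 − 1.00000) / (0.12800 − (-1.20000)) = 1.20000 − (0.02560)/(1.32800) = 1.18072
p(1.18072) = -0.01178
u3 = 1.18072 − (-0.01178)·(1.18072 − 1.20000) / (-0.01178 − 0.12800) = 1.18072 − (0.00023)/(-0.13978) = 1.18235

1.182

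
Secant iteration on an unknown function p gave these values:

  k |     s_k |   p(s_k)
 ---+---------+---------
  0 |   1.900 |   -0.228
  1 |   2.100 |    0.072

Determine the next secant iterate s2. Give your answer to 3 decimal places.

s2 = 2.100 − 0.072·(2.100 − 1.900) / (0.072 − (-0.228))
   = 2.100 − (0.01440)/(0.30000) = 2.05200

2.052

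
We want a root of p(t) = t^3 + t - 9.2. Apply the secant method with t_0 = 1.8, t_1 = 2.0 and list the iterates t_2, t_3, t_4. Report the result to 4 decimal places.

p(1.8) = -1.568000, p(2.0) = 0.800000
t_2 = 2.000000 − 0.800000·(2.000000 − 1.800000) / (0.800000 − (-1.568000)) = 2.000000 − (0.160000)/(2.368000) = 1.932432
p(1.932432) = -0.051295
t_3 = 1.932432 − (-0.051295)·(1.932432 − 2.000000) / (-0.051295 − 0.800000) = 1.932432 − (0.003466)/(-0.851295) = 1.936504
p(1.936504) = -0.001517
t_4 = 1.936504 − (-0.001517)·(1.936504 − 1.932432) / (-0.001517 − (-0.051295)) = 1.936504 − (-0.000006)/(0.049777) = 1.936628

1.9324, 1.9365, 1.9366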